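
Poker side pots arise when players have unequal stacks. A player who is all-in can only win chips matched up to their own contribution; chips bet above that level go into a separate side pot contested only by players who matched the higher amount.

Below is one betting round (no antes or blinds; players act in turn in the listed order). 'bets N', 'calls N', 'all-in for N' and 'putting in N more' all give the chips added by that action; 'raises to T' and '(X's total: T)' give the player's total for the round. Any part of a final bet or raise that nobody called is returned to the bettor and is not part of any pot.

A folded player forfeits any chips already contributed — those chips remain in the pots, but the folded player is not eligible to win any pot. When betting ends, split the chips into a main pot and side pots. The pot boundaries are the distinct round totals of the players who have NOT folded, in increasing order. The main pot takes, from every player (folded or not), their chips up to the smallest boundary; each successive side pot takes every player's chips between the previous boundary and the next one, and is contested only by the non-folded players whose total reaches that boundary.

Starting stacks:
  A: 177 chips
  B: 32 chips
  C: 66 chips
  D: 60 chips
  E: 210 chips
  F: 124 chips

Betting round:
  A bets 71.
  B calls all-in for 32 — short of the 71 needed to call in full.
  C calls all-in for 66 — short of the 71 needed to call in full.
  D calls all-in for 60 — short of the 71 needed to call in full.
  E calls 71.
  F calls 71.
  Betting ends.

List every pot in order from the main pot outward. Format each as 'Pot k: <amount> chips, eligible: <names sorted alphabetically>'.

Pot 1: 192 chips, eligible: A, B, C, D, E, F
Pot 2: 140 chips, eligible: A, C, D, E, F
Pot 3: 24 chips, eligible: A, C, E, F
Pot 4: 15 chips, eligible: A, E, F

Derivation:
Contributions: A=71, B=32, C=66, D=60, E=71, F=71
Pot levels (distinct totals of non-folded players): 32, 60, 66, 71
Layer 1-32: 32 each from A, B, C, D, E, F = 32*6 = 192 chips; eligible A, B, C, D, E, F
Layer 33-60: 28 each from A, C, D, E, F = 28*5 = 140 chips; eligible A, C, D, E, F
Layer 61-66: 6 each from A, C, E, F = 6*4 = 24 chips; eligible A, C, E, F
Layer 67-71: 5 each from A, E, F = 5*3 = 15 chips; eligible A, E, F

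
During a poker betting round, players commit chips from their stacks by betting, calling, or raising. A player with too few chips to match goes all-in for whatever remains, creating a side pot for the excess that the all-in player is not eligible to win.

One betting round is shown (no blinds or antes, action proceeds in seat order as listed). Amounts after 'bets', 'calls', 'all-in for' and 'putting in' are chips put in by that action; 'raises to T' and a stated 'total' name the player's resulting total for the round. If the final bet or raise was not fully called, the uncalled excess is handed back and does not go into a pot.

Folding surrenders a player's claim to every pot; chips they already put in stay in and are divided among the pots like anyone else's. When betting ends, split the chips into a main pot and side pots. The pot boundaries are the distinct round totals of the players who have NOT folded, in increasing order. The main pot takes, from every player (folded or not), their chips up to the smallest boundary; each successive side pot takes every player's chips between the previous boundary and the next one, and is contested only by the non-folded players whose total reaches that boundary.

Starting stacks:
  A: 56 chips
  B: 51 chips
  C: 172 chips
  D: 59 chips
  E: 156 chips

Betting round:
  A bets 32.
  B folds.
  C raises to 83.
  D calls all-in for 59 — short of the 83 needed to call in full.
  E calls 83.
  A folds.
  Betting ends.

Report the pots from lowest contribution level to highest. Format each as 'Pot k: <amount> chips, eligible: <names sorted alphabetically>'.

Contributions: A=32, C=83, D=59, E=83
Folded: A, B
Pot levels (distinct totals of non-folded players): 59, 83
Layer 1-59: A 32 + C 59 + D 59 + E 59 = 209 chips; eligible C, D, E
Layer 60-83: 24 each from C, E = 24*2 = 48 chips; eligible C, E

Pot 1: 209 chips, eligible: C, D, E
Pot 2: 48 chips, eligible: C, E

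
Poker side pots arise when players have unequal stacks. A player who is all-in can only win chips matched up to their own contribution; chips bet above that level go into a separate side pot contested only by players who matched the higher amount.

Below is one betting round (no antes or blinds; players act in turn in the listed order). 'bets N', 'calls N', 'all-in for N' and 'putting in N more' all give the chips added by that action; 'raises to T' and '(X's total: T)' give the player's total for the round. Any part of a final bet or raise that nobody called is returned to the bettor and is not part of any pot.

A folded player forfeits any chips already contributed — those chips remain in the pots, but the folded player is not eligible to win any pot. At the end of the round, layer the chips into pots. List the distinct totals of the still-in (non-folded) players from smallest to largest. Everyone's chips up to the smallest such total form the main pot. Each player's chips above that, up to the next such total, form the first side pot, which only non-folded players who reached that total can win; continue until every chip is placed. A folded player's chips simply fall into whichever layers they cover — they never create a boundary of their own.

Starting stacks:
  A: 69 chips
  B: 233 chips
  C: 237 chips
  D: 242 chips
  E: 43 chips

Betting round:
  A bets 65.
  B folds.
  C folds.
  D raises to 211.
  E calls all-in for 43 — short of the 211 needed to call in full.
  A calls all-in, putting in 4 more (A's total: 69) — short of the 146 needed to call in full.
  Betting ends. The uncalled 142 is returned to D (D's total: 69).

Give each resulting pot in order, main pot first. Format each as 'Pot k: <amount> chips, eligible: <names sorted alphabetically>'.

Pot 1: 129 chips, eligible: A, D, E
Pot 2: 52 chips, eligible: A, D

Derivation:
Contributions (after 142 returned to D): A=69, D=69, E=43
Folded: B, C
Pot levels (distinct totals of non-folded players): 43, 69
Layer 1-43: 43 each from A, D, E = 43*3 = 129 chips; eligible A, D, E
Layer 44-69: 26 each from A, D = 26*2 = 52 chips; eligible A, D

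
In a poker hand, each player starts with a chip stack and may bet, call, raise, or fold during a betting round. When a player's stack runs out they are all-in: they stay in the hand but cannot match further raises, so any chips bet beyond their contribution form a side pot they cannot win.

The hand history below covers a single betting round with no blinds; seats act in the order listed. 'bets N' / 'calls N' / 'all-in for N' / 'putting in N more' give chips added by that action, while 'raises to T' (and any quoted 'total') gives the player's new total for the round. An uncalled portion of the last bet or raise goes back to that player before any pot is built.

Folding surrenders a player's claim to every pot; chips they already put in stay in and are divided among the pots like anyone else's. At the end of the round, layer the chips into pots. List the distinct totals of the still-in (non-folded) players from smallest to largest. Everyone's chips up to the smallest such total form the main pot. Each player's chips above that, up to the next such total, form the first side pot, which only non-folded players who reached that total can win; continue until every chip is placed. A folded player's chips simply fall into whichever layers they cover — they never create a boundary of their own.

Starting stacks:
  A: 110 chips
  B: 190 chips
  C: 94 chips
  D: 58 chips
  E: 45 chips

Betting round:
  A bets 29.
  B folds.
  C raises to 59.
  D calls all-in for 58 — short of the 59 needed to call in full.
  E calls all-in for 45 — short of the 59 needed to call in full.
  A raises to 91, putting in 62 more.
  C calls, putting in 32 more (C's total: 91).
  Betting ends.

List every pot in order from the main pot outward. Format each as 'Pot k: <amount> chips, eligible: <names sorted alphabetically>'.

Contributions: A=91, C=91, D=58, E=45
Folded: B
Pot levels (distinct totals of non-folded players): 45, 58, 91
Layer 1-45: 45 each from A, C, D, E = 45*4 = 180 chips; eligible A, C, D, E
Layer 46-58: 13 each from A, C, D = 13*3 = 39 chips; eligible A, C, D
Layer 59-91: 33 each from A, C = 33*2 = 66 chips; eligible A, C

Pot 1: 180 chips, eligible: A, C, D, E
Pot 2: 39 chips, eligible: A, C, D
Pot 3: 66 chips, eligible: A, C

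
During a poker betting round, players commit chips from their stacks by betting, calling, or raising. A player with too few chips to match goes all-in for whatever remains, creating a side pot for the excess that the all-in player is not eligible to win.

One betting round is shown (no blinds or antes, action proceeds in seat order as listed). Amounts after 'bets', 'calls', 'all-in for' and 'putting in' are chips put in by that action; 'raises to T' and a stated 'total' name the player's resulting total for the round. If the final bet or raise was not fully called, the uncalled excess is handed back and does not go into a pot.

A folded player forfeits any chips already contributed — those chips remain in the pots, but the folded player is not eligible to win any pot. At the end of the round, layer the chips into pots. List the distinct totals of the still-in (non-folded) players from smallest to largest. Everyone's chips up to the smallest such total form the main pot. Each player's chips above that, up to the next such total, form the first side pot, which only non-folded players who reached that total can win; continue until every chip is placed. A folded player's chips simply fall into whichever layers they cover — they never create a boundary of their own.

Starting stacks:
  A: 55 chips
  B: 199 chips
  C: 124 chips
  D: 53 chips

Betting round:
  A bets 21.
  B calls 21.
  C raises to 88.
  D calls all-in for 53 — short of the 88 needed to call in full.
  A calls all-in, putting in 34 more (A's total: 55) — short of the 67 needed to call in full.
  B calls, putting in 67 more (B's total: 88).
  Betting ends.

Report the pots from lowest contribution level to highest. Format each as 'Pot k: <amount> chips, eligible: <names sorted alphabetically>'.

Pot 1: 212 chips, eligible: A, B, C, D
Pot 2: 6 chips, eligible: A, B, C
Pot 3: 66 chips, eligible: B, C

Derivation:
Contributions: A=55, B=88, C=88, D=53
Pot levels (distinct totals of non-folded players): 53, 55, 88
Layer 1-53: 53 each from A, B, C, D = 53*4 = 212 chips; eligible A, B, C, D
Layer 54-55: 2 each from A, B, C = 2*3 = 6 chips; eligible A, B, C
Layer 56-88: 33 each from B, C = 33*2 = 66 chips; eligible B, C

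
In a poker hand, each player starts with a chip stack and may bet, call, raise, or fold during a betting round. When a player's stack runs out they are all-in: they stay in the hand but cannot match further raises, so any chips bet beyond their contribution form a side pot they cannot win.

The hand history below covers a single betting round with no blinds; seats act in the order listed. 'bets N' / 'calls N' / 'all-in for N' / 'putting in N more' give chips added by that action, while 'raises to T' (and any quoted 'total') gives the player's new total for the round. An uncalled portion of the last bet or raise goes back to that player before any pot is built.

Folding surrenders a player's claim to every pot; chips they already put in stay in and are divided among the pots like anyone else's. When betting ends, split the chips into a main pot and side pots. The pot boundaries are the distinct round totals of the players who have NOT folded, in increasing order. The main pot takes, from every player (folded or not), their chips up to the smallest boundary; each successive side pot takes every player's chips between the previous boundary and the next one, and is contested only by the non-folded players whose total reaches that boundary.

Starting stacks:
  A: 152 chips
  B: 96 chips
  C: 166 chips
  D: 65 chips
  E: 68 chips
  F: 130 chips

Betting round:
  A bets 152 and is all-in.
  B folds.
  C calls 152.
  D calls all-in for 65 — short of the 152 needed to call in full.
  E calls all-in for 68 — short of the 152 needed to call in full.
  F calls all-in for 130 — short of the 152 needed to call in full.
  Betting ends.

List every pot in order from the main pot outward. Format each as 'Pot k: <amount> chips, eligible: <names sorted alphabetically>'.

Contributions: A=152, C=152, D=65, E=68, F=130
Folded: B
Pot levels (distinct totals of non-folded players): 65, 68, 130, 152
Layer 1-65: 65 each from A, C, D, E, F = 65*5 = 325 chips; eligible A, C, D, E, F
Layer 66-68: 3 each from A, C, E, F = 3*4 = 12 chips; eligible A, C, E, F
Layer 69-130: 62 each from A, C, F = 62*3 = 186 chips; eligible A, C, F
Layer 131-152: 22 each from A, C = 22*2 = 44 chips; eligible A, C

Pot 1: 325 chips, eligible: A, C, D, E, F
Pot 2: 12 chips, eligible: A, C, E, F
Pot 3: 186 chips, eligible: A, C, F
Pot 4: 44 chips, eligible: A, C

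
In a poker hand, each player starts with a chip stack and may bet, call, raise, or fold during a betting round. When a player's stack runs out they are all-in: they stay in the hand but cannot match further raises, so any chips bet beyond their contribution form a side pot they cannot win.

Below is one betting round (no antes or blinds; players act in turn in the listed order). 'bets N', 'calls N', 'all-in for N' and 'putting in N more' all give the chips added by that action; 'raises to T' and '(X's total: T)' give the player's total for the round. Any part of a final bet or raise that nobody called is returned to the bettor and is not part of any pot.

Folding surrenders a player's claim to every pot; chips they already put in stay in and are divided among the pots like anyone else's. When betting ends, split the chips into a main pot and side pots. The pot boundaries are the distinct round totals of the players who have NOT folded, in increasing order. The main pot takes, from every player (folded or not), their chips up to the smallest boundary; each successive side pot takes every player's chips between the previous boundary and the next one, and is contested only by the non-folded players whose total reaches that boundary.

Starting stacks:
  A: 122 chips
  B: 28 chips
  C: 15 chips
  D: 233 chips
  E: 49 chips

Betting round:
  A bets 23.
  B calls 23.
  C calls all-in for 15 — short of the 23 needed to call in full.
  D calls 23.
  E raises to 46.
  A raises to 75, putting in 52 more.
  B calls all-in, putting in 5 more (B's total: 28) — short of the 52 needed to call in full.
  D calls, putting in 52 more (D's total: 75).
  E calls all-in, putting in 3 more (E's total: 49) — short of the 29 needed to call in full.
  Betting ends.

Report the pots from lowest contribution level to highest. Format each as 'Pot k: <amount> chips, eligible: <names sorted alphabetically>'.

Pot 1: 75 chips, eligible: A, B, C, D, E
Pot 2: 52 chips, eligible: A, B, D, E
Pot 3: 63 chips, eligible: A, D, E
Pot 4: 52 chips, eligible: A, D

Derivation:
Contributions: A=75, B=28, C=15, D=75, E=49
Pot levels (distinct totals of non-folded players): 15, 28, 49, 75
Layer 1-15: 15 each from A, B, C, D, E = 15*5 = 75 chips; eligible A, B, C, D, E
Layer 16-28: 13 each from A, B, D, E = 13*4 = 52 chips; eligible A, B, D, E
Layer 29-49: 21 each from A, D, E = 21*3 = 63 chips; eligible A, D, E
Layer 50-75: 26 each from A, D = 26*2 = 52 chips; eligible A, D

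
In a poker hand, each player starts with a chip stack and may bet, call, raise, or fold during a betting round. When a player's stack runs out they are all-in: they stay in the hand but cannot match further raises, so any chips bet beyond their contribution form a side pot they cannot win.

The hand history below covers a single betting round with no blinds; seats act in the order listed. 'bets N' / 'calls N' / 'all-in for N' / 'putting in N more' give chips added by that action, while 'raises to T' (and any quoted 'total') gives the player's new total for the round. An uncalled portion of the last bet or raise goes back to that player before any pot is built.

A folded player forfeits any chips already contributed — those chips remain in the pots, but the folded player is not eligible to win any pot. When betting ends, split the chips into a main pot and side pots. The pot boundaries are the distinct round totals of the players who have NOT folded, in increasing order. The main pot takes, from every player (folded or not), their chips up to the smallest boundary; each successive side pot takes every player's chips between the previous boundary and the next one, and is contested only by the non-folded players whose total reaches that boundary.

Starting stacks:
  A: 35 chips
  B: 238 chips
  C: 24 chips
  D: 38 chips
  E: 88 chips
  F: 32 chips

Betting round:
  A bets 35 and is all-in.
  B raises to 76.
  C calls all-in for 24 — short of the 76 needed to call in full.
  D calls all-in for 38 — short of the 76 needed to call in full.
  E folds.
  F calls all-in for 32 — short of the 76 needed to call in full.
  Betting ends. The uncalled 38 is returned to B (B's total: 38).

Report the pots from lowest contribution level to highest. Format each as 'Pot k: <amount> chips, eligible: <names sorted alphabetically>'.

Contributions (after 38 returned to B): A=35, B=38, C=24, D=38, F=32
Folded: E
Pot levels (distinct totals of non-folded players): 24, 32, 35, 38
Layer 1-24: 24 each from A, B, C, D, F = 24*5 = 120 chips; eligible A, B, C, D, F
Layer 25-32: 8 each from A, B, D, F = 8*4 = 32 chips; eligible A, B, D, F
Layer 33-35: 3 each from A, B, D = 3*3 = 9 chips; eligible A, B, D
Layer 36-38: 3 each from B, D = 3*2 = 6 chips; eligible B, D

Pot 1: 120 chips, eligible: A, B, C, D, F
Pot 2: 32 chips, eligible: A, B, D, F
Pot 3: 9 chips, eligible: A, B, D
Pot 4: 6 chips, eligible: B, D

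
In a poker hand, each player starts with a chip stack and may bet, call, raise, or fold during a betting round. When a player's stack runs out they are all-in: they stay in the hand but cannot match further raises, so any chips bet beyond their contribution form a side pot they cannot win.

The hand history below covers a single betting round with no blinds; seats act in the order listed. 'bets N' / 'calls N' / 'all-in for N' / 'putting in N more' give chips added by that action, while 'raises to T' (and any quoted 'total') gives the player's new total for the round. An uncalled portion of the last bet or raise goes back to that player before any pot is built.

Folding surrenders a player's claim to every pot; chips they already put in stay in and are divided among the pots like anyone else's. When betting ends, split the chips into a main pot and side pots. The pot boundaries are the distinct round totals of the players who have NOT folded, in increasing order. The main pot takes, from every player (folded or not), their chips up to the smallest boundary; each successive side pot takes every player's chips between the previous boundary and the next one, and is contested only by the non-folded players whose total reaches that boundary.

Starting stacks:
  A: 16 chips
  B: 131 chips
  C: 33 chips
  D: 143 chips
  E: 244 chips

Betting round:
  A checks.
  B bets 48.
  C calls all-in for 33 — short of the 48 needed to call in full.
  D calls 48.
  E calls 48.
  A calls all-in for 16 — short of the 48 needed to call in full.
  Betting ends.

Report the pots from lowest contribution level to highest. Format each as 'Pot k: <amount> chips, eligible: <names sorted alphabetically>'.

Pot 1: 80 chips, eligible: A, B, C, D, E
Pot 2: 68 chips, eligible: B, C, D, E
Pot 3: 45 chips, eligible: B, D, E

Derivation:
Contributions: A=16, B=48, C=33, D=48, E=48
Pot levels (distinct totals of non-folded players): 16, 33, 48
Layer 1-16: 16 each from A, B, C, D, E = 16*5 = 80 chips; eligible A, B, C, D, E
Layer 17-33: 17 each from B, C, D, E = 17*4 = 68 chips; eligible B, C, D, E
Layer 34-48: 15 each from B, D, E = 15*3 = 45 chips; eligible B, D, E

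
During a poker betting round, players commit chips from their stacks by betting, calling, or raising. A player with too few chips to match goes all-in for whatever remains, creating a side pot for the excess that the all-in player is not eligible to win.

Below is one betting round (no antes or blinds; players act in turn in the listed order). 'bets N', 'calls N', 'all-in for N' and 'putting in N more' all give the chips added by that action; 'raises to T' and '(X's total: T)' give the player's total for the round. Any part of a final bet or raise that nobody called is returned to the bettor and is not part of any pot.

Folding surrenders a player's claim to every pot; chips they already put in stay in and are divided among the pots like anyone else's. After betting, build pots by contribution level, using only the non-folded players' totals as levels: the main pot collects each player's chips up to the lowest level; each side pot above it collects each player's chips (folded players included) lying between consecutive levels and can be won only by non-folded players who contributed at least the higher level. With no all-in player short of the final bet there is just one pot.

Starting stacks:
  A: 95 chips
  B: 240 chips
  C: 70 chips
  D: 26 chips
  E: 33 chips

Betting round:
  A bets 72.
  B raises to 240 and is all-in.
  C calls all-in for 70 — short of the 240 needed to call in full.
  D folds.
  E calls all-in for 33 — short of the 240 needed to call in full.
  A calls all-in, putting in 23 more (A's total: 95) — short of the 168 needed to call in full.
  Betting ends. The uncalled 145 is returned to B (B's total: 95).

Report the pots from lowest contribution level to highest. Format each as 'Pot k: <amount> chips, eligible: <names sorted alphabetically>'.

Contributions (after 145 returned to B): A=95, B=95, C=70, E=33
Folded: D
Pot levels (distinct totals of non-folded players): 33, 70, 95
Layer 1-33: 33 each from A, B, C, E = 33*4 = 132 chips; eligible A, B, C, E
Layer 34-70: 37 each from A, B, C = 37*3 = 111 chips; eligible A, B, C
Layer 71-95: 25 each from A, B = 25*2 = 50 chips; eligible A, B

Pot 1: 132 chips, eligible: A, B, C, E
Pot 2: 111 chips, eligible: A, B, C
Pot 3: 50 chips, eligible: A, B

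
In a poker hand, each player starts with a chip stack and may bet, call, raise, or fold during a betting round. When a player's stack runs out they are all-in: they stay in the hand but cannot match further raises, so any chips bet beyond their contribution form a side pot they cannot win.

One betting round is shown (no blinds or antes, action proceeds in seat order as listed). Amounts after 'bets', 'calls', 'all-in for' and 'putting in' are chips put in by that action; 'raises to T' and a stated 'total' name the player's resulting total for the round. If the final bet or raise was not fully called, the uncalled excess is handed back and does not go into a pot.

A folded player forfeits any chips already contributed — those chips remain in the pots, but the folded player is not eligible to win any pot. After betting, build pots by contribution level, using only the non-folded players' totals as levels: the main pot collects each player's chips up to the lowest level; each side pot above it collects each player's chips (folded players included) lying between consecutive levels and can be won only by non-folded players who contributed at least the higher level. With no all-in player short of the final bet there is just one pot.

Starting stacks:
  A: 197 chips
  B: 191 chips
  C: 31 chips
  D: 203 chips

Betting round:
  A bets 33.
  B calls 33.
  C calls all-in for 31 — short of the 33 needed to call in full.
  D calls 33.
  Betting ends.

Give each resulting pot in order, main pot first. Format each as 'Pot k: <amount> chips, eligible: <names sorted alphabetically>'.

Contributions: A=33, B=33, C=31, D=33
Pot levels (distinct totals of non-folded players): 31, 33
Layer 1-31: 31 each from A, B, C, D = 31*4 = 124 chips; eligible A, B, C, D
Layer 32-33: 2 each from A, B, D = 2*3 = 6 chips; eligible A, B, D

Pot 1: 124 chips, eligible: A, B, C, D
Pot 2: 6 chips, eligible: A, B, D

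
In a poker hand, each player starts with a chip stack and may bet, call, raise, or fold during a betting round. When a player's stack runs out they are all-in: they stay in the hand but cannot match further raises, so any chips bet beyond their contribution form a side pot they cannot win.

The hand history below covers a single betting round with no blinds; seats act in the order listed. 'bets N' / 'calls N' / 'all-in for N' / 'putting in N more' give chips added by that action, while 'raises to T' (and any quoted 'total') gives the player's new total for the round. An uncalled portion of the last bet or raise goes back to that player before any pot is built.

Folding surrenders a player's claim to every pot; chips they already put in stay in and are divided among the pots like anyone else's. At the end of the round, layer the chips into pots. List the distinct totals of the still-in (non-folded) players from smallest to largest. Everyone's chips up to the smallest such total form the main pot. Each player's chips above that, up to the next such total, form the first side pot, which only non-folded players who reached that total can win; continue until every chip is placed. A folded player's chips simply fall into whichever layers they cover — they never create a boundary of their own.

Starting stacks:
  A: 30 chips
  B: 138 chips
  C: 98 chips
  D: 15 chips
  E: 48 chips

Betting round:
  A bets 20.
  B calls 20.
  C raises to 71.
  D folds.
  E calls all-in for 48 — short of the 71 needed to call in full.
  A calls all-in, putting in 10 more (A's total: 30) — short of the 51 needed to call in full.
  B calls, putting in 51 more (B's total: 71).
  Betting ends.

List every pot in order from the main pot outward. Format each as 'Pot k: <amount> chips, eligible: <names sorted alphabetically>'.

Contributions: A=30, B=71, C=71, E=48
Folded: D
Pot levels (distinct totals of non-folded players): 30, 48, 71
Layer 1-30: 30 each from A, B, C, E = 30*4 = 120 chips; eligible A, B, C, E
Layer 31-48: 18 each from B, C, E = 18*3 = 54 chips; eligible B, C, E
Layer 49-71: 23 each from B, C = 23*2 = 46 chips; eligible B, C

Pot 1: 120 chips, eligible: A, B, C, E
Pot 2: 54 chips, eligible: B, C, E
Pot 3: 46 chips, eligible: B, C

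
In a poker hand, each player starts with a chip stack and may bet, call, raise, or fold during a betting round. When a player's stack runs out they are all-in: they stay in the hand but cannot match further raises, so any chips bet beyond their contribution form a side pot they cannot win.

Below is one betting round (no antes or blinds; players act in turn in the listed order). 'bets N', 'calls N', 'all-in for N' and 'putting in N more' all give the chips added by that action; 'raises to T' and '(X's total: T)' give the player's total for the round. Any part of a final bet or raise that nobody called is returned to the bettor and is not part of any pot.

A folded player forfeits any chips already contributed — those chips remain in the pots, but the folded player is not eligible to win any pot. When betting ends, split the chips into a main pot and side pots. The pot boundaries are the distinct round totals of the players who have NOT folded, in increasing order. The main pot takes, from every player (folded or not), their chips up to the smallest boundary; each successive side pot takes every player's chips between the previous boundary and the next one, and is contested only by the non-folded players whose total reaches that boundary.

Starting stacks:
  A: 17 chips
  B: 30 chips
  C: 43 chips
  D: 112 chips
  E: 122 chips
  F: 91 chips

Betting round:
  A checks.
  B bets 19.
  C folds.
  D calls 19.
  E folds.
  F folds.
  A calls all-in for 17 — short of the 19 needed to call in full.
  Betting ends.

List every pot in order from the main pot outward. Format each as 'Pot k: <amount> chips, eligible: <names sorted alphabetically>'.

Pot 1: 51 chips, eligible: A, B, D
Pot 2: 4 chips, eligible: B, D

Derivation:
Contributions: A=17, B=19, D=19
Folded: C, E, F
Pot levels (distinct totals of non-folded players): 17, 19
Layer 1-17: 17 each from A, B, D = 17*3 = 51 chips; eligible A, B, D
Layer 18-19: 2 each from B, D = 2*2 = 4 chips; eligible B, D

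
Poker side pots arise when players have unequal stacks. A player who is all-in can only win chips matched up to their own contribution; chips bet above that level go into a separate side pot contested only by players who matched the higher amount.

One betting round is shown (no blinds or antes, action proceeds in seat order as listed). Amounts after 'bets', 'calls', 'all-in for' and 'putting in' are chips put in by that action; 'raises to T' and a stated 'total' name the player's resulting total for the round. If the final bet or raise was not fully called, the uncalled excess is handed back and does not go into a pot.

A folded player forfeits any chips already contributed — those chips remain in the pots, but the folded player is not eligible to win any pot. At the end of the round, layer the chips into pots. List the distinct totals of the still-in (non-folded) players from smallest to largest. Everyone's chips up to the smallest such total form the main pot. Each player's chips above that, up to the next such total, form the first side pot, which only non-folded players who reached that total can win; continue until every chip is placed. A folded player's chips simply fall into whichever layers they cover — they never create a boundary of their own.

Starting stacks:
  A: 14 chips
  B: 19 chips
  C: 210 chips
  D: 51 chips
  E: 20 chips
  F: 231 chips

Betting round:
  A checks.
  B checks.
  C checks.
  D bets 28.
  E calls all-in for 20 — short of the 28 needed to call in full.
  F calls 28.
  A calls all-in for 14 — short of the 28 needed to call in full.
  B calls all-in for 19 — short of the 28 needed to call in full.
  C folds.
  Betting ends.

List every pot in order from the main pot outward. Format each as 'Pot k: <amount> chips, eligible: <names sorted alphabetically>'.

Pot 1: 70 chips, eligible: A, B, D, E, F
Pot 2: 20 chips, eligible: B, D, E, F
Pot 3: 3 chips, eligible: D, E, F
Pot 4: 16 chips, eligible: D, F

Derivation:
Contributions: A=14, B=19, D=28, E=20, F=28
Folded: C
Pot levels (distinct totals of non-folded players): 14, 19, 20, 28
Layer 1-14: 14 each from A, B, D, E, F = 14*5 = 70 chips; eligible A, B, D, E, F
Layer 15-19: 5 each from B, D, E, F = 5*4 = 20 chips; eligible B, D, E, F
Layer 20-20: 1 each from D, E, F = 1*3 = 3 chips; eligible D, E, F
Layer 21-28: 8 each from D, F = 8*2 = 16 chips; eligible D, F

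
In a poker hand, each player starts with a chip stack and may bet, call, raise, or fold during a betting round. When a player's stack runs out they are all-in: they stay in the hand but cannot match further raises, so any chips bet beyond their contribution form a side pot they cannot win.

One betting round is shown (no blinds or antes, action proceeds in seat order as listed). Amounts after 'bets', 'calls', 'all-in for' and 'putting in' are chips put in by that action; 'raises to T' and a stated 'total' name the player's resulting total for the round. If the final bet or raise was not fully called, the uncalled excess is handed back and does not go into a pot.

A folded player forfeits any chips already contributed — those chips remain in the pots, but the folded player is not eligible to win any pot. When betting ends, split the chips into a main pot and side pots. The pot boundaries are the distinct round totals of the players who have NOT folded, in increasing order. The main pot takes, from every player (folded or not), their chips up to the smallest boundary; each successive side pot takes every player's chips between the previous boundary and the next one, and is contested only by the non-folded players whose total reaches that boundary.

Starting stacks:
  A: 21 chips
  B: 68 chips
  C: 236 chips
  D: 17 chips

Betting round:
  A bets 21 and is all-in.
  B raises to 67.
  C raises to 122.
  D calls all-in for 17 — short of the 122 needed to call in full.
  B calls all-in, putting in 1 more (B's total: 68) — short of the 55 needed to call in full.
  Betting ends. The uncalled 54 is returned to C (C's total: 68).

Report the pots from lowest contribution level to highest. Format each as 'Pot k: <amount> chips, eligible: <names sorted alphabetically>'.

Contributions (after 54 returned to C): A=21, B=68, C=68, D=17
Pot levels (distinct totals of non-folded players): 17, 21, 68
Layer 1-17: 17 each from A, B, C, D = 17*4 = 68 chips; eligible A, B, C, D
Layer 18-21: 4 each from A, B, C = 4*3 = 12 chips; eligible A, B, C
Layer 22-68: 47 each from B, C = 47*2 = 94 chips; eligible B, C

Pot 1: 68 chips, eligible: A, B, C, D
Pot 2: 12 chips, eligible: A, B, C
Pot 3: 94 chips, eligible: B, C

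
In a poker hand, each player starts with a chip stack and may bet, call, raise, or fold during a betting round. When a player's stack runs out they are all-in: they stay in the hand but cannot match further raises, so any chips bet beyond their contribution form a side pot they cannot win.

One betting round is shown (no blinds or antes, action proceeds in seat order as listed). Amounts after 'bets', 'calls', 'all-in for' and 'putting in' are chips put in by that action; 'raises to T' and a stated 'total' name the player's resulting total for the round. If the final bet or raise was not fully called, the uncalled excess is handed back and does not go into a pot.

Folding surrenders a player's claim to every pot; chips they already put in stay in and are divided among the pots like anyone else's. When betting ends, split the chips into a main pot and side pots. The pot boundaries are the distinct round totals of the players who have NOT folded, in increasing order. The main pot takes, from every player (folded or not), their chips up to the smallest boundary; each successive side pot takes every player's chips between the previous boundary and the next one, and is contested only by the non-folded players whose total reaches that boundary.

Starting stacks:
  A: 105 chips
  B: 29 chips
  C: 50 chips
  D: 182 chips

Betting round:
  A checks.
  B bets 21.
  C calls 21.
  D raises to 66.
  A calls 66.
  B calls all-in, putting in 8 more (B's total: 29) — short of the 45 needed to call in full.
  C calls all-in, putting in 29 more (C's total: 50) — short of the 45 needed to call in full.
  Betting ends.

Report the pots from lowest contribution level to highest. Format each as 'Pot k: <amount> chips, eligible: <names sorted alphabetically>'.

Pot 1: 116 chips, eligible: A, B, C, D
Pot 2: 63 chips, eligible: A, C, D
Pot 3: 32 chips, eligible: A, D

Derivation:
Contributions: A=66, B=29, C=50, D=66
Pot levels (distinct totals of non-folded players): 29, 50, 66
Layer 1-29: 29 each from A, B, C, D = 29*4 = 116 chips; eligible A, B, C, D
Layer 30-50: 21 each from A, C, D = 21*3 = 63 chips; eligible A, C, D
Layer 51-66: 16 each from A, D = 16*2 = 32 chips; eligible A, D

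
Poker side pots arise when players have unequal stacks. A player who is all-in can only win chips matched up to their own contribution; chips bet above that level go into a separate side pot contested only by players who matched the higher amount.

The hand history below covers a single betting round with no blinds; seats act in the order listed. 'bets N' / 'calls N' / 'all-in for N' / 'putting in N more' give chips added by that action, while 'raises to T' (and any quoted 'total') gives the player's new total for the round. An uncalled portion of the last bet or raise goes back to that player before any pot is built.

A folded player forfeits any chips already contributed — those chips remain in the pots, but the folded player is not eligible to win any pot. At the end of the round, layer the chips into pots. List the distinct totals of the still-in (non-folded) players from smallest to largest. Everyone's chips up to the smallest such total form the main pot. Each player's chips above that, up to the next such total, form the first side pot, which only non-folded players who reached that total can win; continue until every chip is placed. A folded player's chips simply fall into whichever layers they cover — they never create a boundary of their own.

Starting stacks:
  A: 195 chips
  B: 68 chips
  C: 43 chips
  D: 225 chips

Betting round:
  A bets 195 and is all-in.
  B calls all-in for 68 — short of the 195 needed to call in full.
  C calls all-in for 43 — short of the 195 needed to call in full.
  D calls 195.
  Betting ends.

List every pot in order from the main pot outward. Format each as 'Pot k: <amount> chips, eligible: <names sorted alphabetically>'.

Pot 1: 172 chips, eligible: A, B, C, D
Pot 2: 75 chips, eligible: A, B, D
Pot 3: 254 chips, eligible: A, D

Derivation:
Contributions: A=195, B=68, C=43, D=195
Pot levels (distinct totals of non-folded players): 43, 68, 195
Layer 1-43: 43 each from A, B, C, D = 43*4 = 172 chips; eligible A, B, C, D
Layer 44-68: 25 each from A, B, D = 25*3 = 75 chips; eligible A, B, D
Layer 69-195: 127 each from A, D = 127*2 = 254 chips; eligible A, D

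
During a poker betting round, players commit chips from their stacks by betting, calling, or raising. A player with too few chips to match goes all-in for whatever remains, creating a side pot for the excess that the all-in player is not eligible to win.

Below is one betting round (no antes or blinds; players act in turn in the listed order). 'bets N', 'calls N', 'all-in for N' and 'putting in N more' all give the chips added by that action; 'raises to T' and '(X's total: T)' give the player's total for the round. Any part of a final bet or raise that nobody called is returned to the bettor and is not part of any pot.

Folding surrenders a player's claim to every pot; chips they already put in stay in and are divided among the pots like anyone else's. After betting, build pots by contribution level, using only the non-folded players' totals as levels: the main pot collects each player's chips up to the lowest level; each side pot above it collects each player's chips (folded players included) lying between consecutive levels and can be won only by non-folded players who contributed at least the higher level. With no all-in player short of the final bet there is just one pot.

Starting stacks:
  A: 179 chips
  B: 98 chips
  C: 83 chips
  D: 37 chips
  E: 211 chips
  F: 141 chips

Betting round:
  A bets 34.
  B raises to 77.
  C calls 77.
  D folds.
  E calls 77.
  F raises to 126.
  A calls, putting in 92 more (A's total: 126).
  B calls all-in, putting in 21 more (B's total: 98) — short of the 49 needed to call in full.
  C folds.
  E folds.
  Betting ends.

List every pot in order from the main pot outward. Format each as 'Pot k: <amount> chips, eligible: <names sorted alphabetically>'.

Pot 1: 448 chips, eligible: A, B, F
Pot 2: 56 chips, eligible: A, F

Derivation:
Contributions: A=126, B=98, C=77, E=77, F=126
Folded: C, D, E
Pot levels (distinct totals of non-folded players): 98, 126
Layer 1-98: A 98 + B 98 + C 77 + E 77 + F 98 = 448 chips; eligible A, B, F
Layer 99-126: 28 each from A, F = 28*2 = 56 chips; eligible A, F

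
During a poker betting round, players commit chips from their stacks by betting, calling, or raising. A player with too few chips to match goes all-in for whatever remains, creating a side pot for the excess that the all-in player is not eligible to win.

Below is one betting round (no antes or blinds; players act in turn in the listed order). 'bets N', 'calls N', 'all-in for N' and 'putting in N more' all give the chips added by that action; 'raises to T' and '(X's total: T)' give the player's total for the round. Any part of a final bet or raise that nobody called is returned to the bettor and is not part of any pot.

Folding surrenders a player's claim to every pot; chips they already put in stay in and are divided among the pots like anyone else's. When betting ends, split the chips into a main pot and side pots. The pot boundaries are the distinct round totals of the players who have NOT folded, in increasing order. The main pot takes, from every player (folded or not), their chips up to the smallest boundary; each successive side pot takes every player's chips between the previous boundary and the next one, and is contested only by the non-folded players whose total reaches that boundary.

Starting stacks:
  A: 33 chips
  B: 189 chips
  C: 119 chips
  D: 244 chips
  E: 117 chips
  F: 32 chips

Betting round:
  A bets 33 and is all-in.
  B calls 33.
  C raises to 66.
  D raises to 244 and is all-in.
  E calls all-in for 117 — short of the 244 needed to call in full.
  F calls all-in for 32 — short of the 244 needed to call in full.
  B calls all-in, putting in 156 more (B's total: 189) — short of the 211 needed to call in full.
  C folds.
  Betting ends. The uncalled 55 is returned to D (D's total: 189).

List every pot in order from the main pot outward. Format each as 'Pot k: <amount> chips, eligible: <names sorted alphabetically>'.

Contributions (after 55 returned to D): A=33, B=189, C=66, D=189, E=117, F=32
Folded: C
Pot levels (distinct totals of non-folded players): 32, 33, 117, 189
Layer 1-32: 32 each from A, B, C, D, E, F = 32*6 = 192 chips; eligible A, B, D, E, F
Layer 33-33: 1 each from A, B, C, D, E = 1*5 = 5 chips; eligible A, B, D, E
Layer 34-117: B 84 + C 33 + D 84 + E 84 = 285 chips; eligible B, D, E
Layer 118-189: 72 each from B, D = 72*2 = 144 chips; eligible B, D

Pot 1: 192 chips, eligible: A, B, D, E, F
Pot 2: 5 chips, eligible: A, B, D, E
Pot 3: 285 chips, eligible: B, D, E
Pot 4: 144 chips, eligible: B, D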